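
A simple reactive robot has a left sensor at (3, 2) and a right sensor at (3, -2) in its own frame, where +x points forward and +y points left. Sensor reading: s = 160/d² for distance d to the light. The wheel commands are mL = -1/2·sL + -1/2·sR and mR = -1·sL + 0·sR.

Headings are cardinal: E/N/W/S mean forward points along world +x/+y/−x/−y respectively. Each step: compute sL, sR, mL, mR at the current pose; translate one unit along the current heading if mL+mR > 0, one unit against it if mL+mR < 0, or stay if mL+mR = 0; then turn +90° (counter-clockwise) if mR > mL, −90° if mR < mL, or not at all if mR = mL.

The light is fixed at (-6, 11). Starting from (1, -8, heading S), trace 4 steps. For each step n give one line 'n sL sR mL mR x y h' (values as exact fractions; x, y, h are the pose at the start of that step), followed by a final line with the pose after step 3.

0 32/113 160/509 -17184/57517 -32/113 1 -8 S
1 40/89 8/25 -856/2225 -40/89 1 -7 E
2 32/101 160/457 -15392/46157 -32/101 0 -7 S
3 80/153 80/221 -880/1989 -80/153 0 -6 E
final -1 -6 S

n=0: pose=(1,-8,S); sL=32/113, sR=160/509; mL=-17184/57517, mR=-32/113; mL+mR=-33472/57517 → advance -1; mR−mL=896/57517 → turn +1·90°
n=1: pose=(1,-7,E); sL=40/89, sR=8/25; mL=-856/2225, mR=-40/89; mL+mR=-1856/2225 → advance -1; mR−mL=-144/2225 → turn -1·90°
n=2: pose=(0,-7,S); sL=32/101, sR=160/457; mL=-15392/46157, mR=-32/101; mL+mR=-30016/46157 → advance -1; mR−mL=768/46157 → turn +1·90°
n=3: pose=(0,-6,E); sL=80/153, sR=80/221; mL=-880/1989, mR=-80/153; mL+mR=-640/663 → advance -1; mR−mL=-160/1989 → turn -1·90°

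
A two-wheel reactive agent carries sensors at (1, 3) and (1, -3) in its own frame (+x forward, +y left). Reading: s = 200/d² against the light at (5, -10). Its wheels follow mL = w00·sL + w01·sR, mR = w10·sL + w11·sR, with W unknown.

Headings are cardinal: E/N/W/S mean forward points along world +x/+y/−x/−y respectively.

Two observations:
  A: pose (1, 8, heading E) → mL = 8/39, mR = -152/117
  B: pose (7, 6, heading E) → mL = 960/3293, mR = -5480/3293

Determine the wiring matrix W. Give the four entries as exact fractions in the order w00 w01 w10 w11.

obs A: pose=(1,8,E) → sL=4/9, sR=100/117, mL=8/39, mR=-152/117
obs B: pose=(7,6,E) → sL=20/37, sR=100/89, mL=960/3293, mR=-5480/3293
sensor matrix S = [[4/9, 100/117], [20/37, 100/89]]; det S = 1600/42809
solve [mL_A; mL_B] = S·[w00; w01] and [mR_A; mR_B] = S·[w10; w11]:
  w00 = -1/2, w01 = 1/2, w10 = -1, w11 = -1

-1/2 1/2 -1 -1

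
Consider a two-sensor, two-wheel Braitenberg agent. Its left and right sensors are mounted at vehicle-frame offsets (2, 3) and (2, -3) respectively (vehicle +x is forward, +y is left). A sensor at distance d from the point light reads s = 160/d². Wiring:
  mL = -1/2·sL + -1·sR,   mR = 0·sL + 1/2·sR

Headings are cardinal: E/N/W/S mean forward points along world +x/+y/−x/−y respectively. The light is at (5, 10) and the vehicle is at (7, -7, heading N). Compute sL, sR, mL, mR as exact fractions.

left sensor world pos  = (4, -5); dL² = 226
right sensor world pos = (10, -5); dR² = 250
sL = 160/226 = 80/113
sR = 160/250 = 16/25
mL = -1/2·sL + -1·sR = -2808/2825
mR = 0·sL + 1/2·sR = 8/25

80/113 16/25 -2808/2825 8/25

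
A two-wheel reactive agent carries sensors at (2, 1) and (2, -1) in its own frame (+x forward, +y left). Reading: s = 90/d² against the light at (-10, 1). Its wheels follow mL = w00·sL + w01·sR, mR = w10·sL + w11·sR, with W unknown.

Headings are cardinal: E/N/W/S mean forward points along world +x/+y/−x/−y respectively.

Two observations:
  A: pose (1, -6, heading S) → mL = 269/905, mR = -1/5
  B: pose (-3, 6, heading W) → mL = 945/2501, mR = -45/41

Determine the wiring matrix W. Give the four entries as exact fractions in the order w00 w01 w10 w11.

-1/2 1 -1/2 0

obs A: pose=(1,-6,S) → sL=2/5, sR=90/181, mL=269/905, mR=-1/5
obs B: pose=(-3,6,W) → sL=90/41, sR=90/61, mL=945/2501, mR=-45/41
sensor matrix S = [[2/5, 90/181], [90/41, 90/61]]; det S = -226944/452681
solve [mL_A; mL_B] = S·[w00; w01] and [mR_A; mR_B] = S·[w10; w11]:
  w00 = -1/2, w01 = 1, w10 = -1/2, w11 = 0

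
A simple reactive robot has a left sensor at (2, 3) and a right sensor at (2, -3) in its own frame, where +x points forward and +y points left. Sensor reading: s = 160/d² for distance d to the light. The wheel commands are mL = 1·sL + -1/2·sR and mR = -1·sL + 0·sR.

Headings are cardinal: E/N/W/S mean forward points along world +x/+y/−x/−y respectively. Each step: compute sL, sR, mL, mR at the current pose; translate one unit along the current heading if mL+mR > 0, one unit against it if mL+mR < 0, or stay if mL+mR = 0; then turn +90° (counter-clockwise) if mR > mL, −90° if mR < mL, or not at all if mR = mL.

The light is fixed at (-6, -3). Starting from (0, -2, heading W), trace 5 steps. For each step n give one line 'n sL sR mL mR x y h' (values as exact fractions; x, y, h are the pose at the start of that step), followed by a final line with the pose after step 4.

n=0: pose=(0,-2,W); sL=8, sR=5; mL=11/2, mR=-8; mL+mR=-5/2 → advance -1; mR−mL=-27/2 → turn -1·90°
n=1: pose=(1,-2,N); sL=32/5, sR=160/109; mL=3088/545, mR=-32/5; mL+mR=-80/109 → advance -1; mR−mL=-6576/545 → turn -1·90°
n=2: pose=(1,-3,E); sL=16/9, sR=16/9; mL=8/9, mR=-16/9; mL+mR=-8/9 → advance -1; mR−mL=-8/3 → turn -1·90°
n=3: pose=(0,-3,S); sL=32/17, sR=160/13; mL=-944/221, mR=-32/17; mL+mR=-80/13 → advance -1; mR−mL=528/221 → turn +1·90°
n=4: pose=(0,-2,E); sL=2, sR=40/17; mL=14/17, mR=-2; mL+mR=-20/17 → advance -1; mR−mL=-48/17 → turn -1·90°

0 8 5 11/2 -8 0 -2 W
1 32/5 160/109 3088/545 -32/5 1 -2 N
2 16/9 16/9 8/9 -16/9 1 -3 E
3 32/17 160/13 -944/221 -32/17 0 -3 S
4 2 40/17 14/17 -2 0 -2 E
final -1 -2 S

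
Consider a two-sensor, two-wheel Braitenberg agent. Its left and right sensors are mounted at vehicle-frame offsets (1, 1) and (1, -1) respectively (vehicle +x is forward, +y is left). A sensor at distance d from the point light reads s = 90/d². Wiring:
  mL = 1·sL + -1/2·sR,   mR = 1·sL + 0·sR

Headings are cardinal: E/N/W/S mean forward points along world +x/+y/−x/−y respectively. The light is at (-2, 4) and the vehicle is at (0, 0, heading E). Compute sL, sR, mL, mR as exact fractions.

5 45/17 125/34 5

left sensor world pos  = (1, 1); dL² = 18
right sensor world pos = (1, -1); dR² = 34
sL = 90/18 = 5
sR = 90/34 = 45/17
mL = 1·sL + -1/2·sR = 125/34
mR = 1·sL + 0·sR = 5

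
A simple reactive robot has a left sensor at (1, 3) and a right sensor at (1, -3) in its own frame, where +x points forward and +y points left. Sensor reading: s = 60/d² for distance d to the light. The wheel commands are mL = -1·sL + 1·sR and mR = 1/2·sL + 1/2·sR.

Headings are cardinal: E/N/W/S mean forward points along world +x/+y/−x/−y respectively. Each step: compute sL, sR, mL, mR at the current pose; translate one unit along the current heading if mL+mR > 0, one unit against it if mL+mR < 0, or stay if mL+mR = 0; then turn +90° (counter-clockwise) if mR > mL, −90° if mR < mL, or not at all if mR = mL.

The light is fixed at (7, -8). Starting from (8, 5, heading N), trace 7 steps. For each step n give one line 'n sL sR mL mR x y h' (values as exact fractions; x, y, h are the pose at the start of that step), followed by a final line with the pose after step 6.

n=0: pose=(8,5,N); sL=3/10, sR=15/53; mL=-9/530, mR=309/1060; mL+mR=291/1060 → advance +1; mR−mL=327/1060 → turn +1·90°
n=1: pose=(8,6,W); sL=60/121, sR=60/289; mL=-10080/34969, mR=12300/34969; mL+mR=2220/34969 → advance +1; mR−mL=22380/34969 → turn +1·90°
n=2: pose=(7,6,S); sL=30/89, sR=30/89; mL=0, mR=30/89; mL+mR=30/89 → advance +1; mR−mL=30/89 → turn +1·90°
n=3: pose=(7,5,E); sL=60/257, sR=60/101; mL=9360/25957, mR=10740/25957; mL+mR=20100/25957 → advance +1; mR−mL=1380/25957 → turn +1·90°
n=4: pose=(8,5,N); sL=3/10, sR=15/53; mL=-9/530, mR=309/1060; mL+mR=291/1060 → advance +1; mR−mL=327/1060 → turn +1·90°
n=5: pose=(8,6,W); sL=60/121, sR=60/289; mL=-10080/34969, mR=12300/34969; mL+mR=2220/34969 → advance +1; mR−mL=22380/34969 → turn +1·90°
n=6: pose=(7,6,S); sL=30/89, sR=30/89; mL=0, mR=30/89; mL+mR=30/89 → advance +1; mR−mL=30/89 → turn +1·90°

0 3/10 15/53 -9/530 309/1060 8 5 N
1 60/121 60/289 -10080/34969 12300/34969 8 6 W
2 30/89 30/89 0 30/89 7 6 S
3 60/257 60/101 9360/25957 10740/25957 7 5 E
4 3/10 15/53 -9/530 309/1060 8 5 N
5 60/121 60/289 -10080/34969 12300/34969 8 6 W
6 30/89 30/89 0 30/89 7 6 S
final 7 5 E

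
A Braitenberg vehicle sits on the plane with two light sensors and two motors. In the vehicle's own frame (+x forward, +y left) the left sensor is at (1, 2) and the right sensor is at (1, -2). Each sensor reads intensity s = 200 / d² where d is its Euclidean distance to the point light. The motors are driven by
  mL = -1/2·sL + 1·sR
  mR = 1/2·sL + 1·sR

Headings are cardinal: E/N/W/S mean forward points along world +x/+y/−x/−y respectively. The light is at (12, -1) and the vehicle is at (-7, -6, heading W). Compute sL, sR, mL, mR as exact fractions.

200/449 200/409 48900/183641 130700/183641

left sensor world pos  = (-8, -8); dL² = 449
right sensor world pos = (-8, -4); dR² = 409
sL = 200/449 = 200/449
sR = 200/409 = 200/409
mL = -1/2·sL + 1·sR = 48900/183641
mR = 1/2·sL + 1·sR = 130700/183641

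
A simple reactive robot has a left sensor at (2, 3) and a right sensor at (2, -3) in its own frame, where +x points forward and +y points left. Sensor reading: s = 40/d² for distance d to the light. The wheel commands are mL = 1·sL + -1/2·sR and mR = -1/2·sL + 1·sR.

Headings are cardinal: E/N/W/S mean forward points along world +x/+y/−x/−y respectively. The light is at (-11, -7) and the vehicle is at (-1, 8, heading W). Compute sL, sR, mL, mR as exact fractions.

left sensor world pos  = (-3, 5); dL² = 208
right sensor world pos = (-3, 11); dR² = 388
sL = 40/208 = 5/26
sR = 40/388 = 10/97
mL = 1·sL + -1/2·sR = 355/2522
mR = -1/2·sL + 1·sR = 35/5044

5/26 10/97 355/2522 35/5044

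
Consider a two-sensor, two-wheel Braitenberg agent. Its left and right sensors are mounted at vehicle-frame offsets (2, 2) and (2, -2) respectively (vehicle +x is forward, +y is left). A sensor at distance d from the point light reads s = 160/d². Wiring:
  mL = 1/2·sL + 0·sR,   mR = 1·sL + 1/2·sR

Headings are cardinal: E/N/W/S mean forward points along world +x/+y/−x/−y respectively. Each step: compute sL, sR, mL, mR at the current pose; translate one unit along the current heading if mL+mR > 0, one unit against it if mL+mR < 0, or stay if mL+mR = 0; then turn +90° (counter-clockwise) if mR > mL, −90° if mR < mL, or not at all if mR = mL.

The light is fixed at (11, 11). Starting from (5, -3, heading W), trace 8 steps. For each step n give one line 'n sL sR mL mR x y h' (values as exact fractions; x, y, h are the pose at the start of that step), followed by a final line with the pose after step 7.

n=0: pose=(5,-3,W); sL=1/2, sR=10/13; mL=1/4, mR=23/26; mL+mR=59/52 → advance +1; mR−mL=33/52 → turn +1·90°
n=1: pose=(4,-3,S); sL=160/281, sR=160/337; mL=80/281, mR=76400/94697; mL+mR=103360/94697 → advance +1; mR−mL=49440/94697 → turn +1·90°
n=2: pose=(4,-4,E); sL=80/97, sR=80/157; mL=40/97, mR=16440/15229; mL+mR=22720/15229 → advance +1; mR−mL=10160/15229 → turn +1·90°
n=3: pose=(5,-4,N); sL=160/233, sR=32/37; mL=80/233, mR=9648/8621; mL+mR=12608/8621 → advance +1; mR−mL=6688/8621 → turn +1·90°
n=4: pose=(5,-3,W); sL=1/2, sR=10/13; mL=1/4, mR=23/26; mL+mR=59/52 → advance +1; mR−mL=33/52 → turn +1·90°
n=5: pose=(4,-3,S); sL=160/281, sR=160/337; mL=80/281, mR=76400/94697; mL+mR=103360/94697 → advance +1; mR−mL=49440/94697 → turn +1·90°
n=6: pose=(4,-4,E); sL=80/97, sR=80/157; mL=40/97, mR=16440/15229; mL+mR=22720/15229 → advance +1; mR−mL=10160/15229 → turn +1·90°
n=7: pose=(5,-4,N); sL=160/233, sR=32/37; mL=80/233, mR=9648/8621; mL+mR=12608/8621 → advance +1; mR−mL=6688/8621 → turn +1·90°

0 1/2 10/13 1/4 23/26 5 -3 W
1 160/281 160/337 80/281 76400/94697 4 -3 S
2 80/97 80/157 40/97 16440/15229 4 -4 E
3 160/233 32/37 80/233 9648/8621 5 -4 N
4 1/2 10/13 1/4 23/26 5 -3 W
5 160/281 160/337 80/281 76400/94697 4 -3 S
6 80/97 80/157 40/97 16440/15229 4 -4 E
7 160/233 32/37 80/233 9648/8621 5 -4 N
final 5 -3 W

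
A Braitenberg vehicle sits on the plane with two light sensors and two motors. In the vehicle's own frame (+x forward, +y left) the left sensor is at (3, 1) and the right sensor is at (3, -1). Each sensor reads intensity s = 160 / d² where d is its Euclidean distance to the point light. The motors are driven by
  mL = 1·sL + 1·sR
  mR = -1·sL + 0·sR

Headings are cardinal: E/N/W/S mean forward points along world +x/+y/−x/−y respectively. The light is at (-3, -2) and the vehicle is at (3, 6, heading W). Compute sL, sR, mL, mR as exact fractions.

80/29 16/9 1184/261 -80/29

left sensor world pos  = (0, 5); dL² = 58
right sensor world pos = (0, 7); dR² = 90
sL = 160/58 = 80/29
sR = 160/90 = 16/9
mL = 1·sL + 1·sR = 1184/261
mR = -1·sL + 0·sR = -80/29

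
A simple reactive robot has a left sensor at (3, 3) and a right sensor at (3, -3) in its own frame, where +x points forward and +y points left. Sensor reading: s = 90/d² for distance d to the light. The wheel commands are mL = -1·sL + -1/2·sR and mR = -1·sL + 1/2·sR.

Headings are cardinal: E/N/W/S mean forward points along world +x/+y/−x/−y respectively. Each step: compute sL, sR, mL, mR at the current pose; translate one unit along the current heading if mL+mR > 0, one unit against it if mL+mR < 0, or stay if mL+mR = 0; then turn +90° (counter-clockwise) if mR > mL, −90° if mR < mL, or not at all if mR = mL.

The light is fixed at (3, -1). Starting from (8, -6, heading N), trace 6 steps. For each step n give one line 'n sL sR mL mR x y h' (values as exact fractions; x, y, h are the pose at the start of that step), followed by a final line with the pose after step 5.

n=0: pose=(8,-6,N); sL=45/4, sR=45/34; mL=-405/34, mR=-180/17; mL+mR=-45/2 → advance -1; mR−mL=45/34 → turn +1·90°
n=1: pose=(8,-7,W); sL=18/17, sR=90/13; mL=-999/221, mR=531/221; mL+mR=-36/17 → advance -1; mR−mL=90/13 → turn +1·90°
n=2: pose=(9,-7,S); sL=5/9, sR=1; mL=-19/18, mR=-1/18; mL+mR=-10/9 → advance -1; mR−mL=1 → turn +1·90°
n=3: pose=(9,-6,E); sL=18/17, sR=18/29; mL=-675/493, mR=-369/493; mL+mR=-36/17 → advance -1; mR−mL=18/29 → turn +1·90°
n=4: pose=(8,-6,N); sL=45/4, sR=45/34; mL=-405/34, mR=-180/17; mL+mR=-45/2 → advance -1; mR−mL=45/34 → turn +1·90°
n=5: pose=(8,-7,W); sL=18/17, sR=90/13; mL=-999/221, mR=531/221; mL+mR=-36/17 → advance -1; mR−mL=90/13 → turn +1·90°

0 45/4 45/34 -405/34 -180/17 8 -6 N
1 18/17 90/13 -999/221 531/221 8 -7 W
2 5/9 1 -19/18 -1/18 9 -7 S
3 18/17 18/29 -675/493 -369/493 9 -6 E
4 45/4 45/34 -405/34 -180/17 8 -6 N
5 18/17 90/13 -999/221 531/221 8 -7 W
final 9 -7 S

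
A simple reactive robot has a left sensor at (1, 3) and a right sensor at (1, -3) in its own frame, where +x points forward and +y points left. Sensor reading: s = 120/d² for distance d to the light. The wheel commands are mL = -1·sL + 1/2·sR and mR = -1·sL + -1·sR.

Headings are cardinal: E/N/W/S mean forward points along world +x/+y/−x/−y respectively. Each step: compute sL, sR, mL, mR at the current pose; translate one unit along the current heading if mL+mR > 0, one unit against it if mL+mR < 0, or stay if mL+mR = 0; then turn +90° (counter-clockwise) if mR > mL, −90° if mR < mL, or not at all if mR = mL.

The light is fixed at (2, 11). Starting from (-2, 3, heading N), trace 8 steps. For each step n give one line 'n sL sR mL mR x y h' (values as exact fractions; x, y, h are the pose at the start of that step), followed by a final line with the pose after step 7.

0 60/49 12/5 -6/245 -888/245 -2 3 N
1 8/3 40/51 -116/51 -176/51 -2 2 E
2 15/13 30/41 -420/533 -1005/533 -3 2 S
3 120/157 120/61 2100/9577 -26160/9577 -3 3 W
4 60/49 12/5 -6/245 -888/245 -2 3 N
5 8/3 40/51 -116/51 -176/51 -2 2 E
6 15/13 30/41 -420/533 -1005/533 -3 2 S
7 120/157 120/61 2100/9577 -26160/9577 -3 3 W
final -2 3 N

n=0: pose=(-2,3,N); sL=60/49, sR=12/5; mL=-6/245, mR=-888/245; mL+mR=-894/245 → advance -1; mR−mL=-18/5 → turn -1·90°
n=1: pose=(-2,2,E); sL=8/3, sR=40/51; mL=-116/51, mR=-176/51; mL+mR=-292/51 → advance -1; mR−mL=-20/17 → turn -1·90°
n=2: pose=(-3,2,S); sL=15/13, sR=30/41; mL=-420/533, mR=-1005/533; mL+mR=-1425/533 → advance -1; mR−mL=-45/41 → turn -1·90°
n=3: pose=(-3,3,W); sL=120/157, sR=120/61; mL=2100/9577, mR=-26160/9577; mL+mR=-24060/9577 → advance -1; mR−mL=-180/61 → turn -1·90°
n=4: pose=(-2,3,N); sL=60/49, sR=12/5; mL=-6/245, mR=-888/245; mL+mR=-894/245 → advance -1; mR−mL=-18/5 → turn -1·90°
n=5: pose=(-2,2,E); sL=8/3, sR=40/51; mL=-116/51, mR=-176/51; mL+mR=-292/51 → advance -1; mR−mL=-20/17 → turn -1·90°
n=6: pose=(-3,2,S); sL=15/13, sR=30/41; mL=-420/533, mR=-1005/533; mL+mR=-1425/533 → advance -1; mR−mL=-45/41 → turn -1·90°
n=7: pose=(-3,3,W); sL=120/157, sR=120/61; mL=2100/9577, mR=-26160/9577; mL+mR=-24060/9577 → advance -1; mR−mL=-180/61 → turn -1·90°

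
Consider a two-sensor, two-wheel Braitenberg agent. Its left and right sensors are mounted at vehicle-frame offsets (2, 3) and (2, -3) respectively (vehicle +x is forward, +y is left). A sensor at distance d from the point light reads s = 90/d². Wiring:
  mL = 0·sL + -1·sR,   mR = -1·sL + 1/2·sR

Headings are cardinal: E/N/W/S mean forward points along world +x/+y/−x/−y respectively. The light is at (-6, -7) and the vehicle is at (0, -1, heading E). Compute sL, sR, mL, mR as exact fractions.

left sensor world pos  = (2, 2); dL² = 145
right sensor world pos = (2, -4); dR² = 73
sL = 90/145 = 18/29
sR = 90/73 = 90/73
mL = 0·sL + -1·sR = -90/73
mR = -1·sL + 1/2·sR = -9/2117

18/29 90/73 -90/73 -9/2117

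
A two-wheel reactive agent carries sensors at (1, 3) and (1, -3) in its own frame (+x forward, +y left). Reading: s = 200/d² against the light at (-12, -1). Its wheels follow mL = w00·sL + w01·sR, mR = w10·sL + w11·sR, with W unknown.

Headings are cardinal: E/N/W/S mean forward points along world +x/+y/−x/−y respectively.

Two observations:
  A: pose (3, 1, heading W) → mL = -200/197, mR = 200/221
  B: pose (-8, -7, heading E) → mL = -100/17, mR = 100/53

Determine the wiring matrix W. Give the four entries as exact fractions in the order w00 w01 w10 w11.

obs A: pose=(3,1,W) → sL=200/197, sR=200/221, mL=-200/197, mR=200/221
obs B: pose=(-8,-7,E) → sL=100/17, sR=100/53, mL=-100/17, mR=100/53
sensor matrix S = [[200/197, 200/221], [100/17, 100/53]]; det S = -133680000/39226837
solve [mL_A; mL_B] = S·[w00; w01] and [mR_A; mR_B] = S·[w10; w11]:
  w00 = -1, w01 = 0, w10 = 0, w11 = 1

-1 0 0 1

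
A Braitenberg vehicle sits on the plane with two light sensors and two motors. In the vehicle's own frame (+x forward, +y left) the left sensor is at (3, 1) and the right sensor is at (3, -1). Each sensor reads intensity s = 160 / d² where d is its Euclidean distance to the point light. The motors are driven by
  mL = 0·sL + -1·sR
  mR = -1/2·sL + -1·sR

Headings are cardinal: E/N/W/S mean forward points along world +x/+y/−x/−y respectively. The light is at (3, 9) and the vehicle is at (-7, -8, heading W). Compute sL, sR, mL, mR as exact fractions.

left sensor world pos  = (-10, -9); dL² = 493
right sensor world pos = (-10, -7); dR² = 425
sL = 160/493 = 160/493
sR = 160/425 = 32/85
mL = 0·sL + -1·sR = -32/85
mR = -1/2·sL + -1·sR = -1328/2465

160/493 32/85 -32/85 -1328/2465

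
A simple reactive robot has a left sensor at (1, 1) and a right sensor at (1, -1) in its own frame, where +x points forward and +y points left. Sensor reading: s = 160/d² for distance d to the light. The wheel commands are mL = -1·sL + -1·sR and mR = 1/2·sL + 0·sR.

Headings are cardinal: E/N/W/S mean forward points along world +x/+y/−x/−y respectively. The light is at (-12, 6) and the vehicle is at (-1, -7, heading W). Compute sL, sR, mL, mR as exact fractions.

20/37 40/61 -2700/2257 10/37

left sensor world pos  = (-2, -8); dL² = 296
right sensor world pos = (-2, -6); dR² = 244
sL = 160/296 = 20/37
sR = 160/244 = 40/61
mL = -1·sL + -1·sR = -2700/2257
mR = 1/2·sL + 0·sR = 10/37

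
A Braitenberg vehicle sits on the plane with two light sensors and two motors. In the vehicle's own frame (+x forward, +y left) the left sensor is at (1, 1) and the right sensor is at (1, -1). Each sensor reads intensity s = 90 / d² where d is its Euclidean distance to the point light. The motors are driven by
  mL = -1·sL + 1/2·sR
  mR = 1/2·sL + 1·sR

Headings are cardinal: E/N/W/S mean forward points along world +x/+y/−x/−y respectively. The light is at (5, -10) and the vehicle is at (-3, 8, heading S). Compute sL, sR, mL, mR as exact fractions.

45/169 9/37 -1809/12506 4707/12506

left sensor world pos  = (-2, 7); dL² = 338
right sensor world pos = (-4, 7); dR² = 370
sL = 90/338 = 45/169
sR = 90/370 = 9/37
mL = -1·sL + 1/2·sR = -1809/12506
mR = 1/2·sL + 1·sR = 4707/12506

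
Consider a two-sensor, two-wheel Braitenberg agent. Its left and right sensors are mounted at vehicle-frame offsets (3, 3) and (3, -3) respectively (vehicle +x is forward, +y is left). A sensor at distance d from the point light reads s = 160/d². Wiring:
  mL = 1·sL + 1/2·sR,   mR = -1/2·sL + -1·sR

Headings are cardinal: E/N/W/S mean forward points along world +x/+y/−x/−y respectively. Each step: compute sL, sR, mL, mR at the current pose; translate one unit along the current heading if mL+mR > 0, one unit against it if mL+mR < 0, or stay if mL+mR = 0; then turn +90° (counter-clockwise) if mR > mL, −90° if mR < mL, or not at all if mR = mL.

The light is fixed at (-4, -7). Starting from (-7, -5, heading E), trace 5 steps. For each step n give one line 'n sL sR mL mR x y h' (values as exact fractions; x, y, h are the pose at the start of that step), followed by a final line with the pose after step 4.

n=0: pose=(-7,-5,E); sL=32/5, sR=160; mL=432/5, mR=-816/5; mL+mR=-384/5 → advance -1; mR−mL=-1248/5 → turn -1·90°
n=1: pose=(-8,-5,S); sL=80, sR=16/5; mL=408/5, mR=-216/5; mL+mR=192/5 → advance +1; mR−mL=-624/5 → turn -1·90°
n=2: pose=(-8,-6,W); sL=160/53, sR=32/13; mL=2928/689, mR=-2736/689; mL+mR=192/689 → advance +1; mR−mL=-5664/689 → turn -1·90°
n=3: pose=(-9,-6,N); sL=2, sR=8; mL=6, mR=-9; mL+mR=-3 → advance -1; mR−mL=-15 → turn -1·90°
n=4: pose=(-9,-7,E); sL=160/13, sR=160/13; mL=240/13, mR=-240/13; mL+mR=0 → advance +0; mR−mL=-480/13 → turn -1·90°

0 32/5 160 432/5 -816/5 -7 -5 E
1 80 16/5 408/5 -216/5 -8 -5 S
2 160/53 32/13 2928/689 -2736/689 -8 -6 W
3 2 8 6 -9 -9 -6 N
4 160/13 160/13 240/13 -240/13 -9 -7 E
final -9 -7 S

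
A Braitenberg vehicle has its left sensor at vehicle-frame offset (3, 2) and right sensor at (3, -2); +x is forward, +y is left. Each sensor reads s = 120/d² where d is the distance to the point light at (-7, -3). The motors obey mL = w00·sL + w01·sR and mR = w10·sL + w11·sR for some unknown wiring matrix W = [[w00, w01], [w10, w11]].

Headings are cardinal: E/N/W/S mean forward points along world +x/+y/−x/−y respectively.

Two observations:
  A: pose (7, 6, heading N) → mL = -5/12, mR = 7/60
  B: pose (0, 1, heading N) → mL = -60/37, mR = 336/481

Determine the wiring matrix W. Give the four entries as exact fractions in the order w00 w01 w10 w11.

obs A: pose=(7,6,N) → sL=5/12, sR=3/10, mL=-5/12, mR=7/60
obs B: pose=(0,1,N) → sL=60/37, sR=12/13, mL=-60/37, mR=336/481
sensor matrix S = [[5/12, 3/10], [60/37, 12/13]]; det S = -49/481
solve [mL_A; mL_B] = S·[w00; w01] and [mR_A; mR_B] = S·[w10; w11]:
  w00 = -1, w01 = 0, w10 = 1, w11 = -1

-1 0 1 -1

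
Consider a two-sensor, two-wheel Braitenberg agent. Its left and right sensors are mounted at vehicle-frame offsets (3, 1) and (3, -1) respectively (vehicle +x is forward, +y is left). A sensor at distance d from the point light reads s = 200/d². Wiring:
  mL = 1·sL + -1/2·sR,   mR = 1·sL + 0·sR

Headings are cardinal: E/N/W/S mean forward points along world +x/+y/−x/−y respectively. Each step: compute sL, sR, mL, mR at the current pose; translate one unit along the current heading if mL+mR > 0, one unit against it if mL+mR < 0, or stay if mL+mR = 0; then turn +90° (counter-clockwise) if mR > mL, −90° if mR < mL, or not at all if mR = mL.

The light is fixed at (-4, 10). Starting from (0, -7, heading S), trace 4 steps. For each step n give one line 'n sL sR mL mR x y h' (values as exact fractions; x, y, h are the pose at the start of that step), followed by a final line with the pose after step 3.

n=0: pose=(0,-7,S); sL=8/17, sR=200/409; mL=1572/6953, mR=8/17; mL+mR=4844/6953 → advance +1; mR−mL=100/409 → turn +1·90°
n=1: pose=(0,-8,E); sL=100/169, sR=20/41; mL=2410/6929, mR=100/169; mL+mR=6510/6929 → advance +1; mR−mL=10/41 → turn +1·90°
n=2: pose=(1,-8,N); sL=200/241, sR=200/261; mL=28100/62901, mR=200/241; mL+mR=80300/62901 → advance +1; mR−mL=100/261 → turn +1·90°
n=3: pose=(1,-7,W); sL=25/41, sR=10/13; mL=120/533, mR=25/41; mL+mR=445/533 → advance +1; mR−mL=5/13 → turn +1·90°

0 8/17 200/409 1572/6953 8/17 0 -7 S
1 100/169 20/41 2410/6929 100/169 0 -8 E
2 200/241 200/261 28100/62901 200/241 1 -8 N
3 25/41 10/13 120/533 25/41 1 -7 W
final 0 -7 S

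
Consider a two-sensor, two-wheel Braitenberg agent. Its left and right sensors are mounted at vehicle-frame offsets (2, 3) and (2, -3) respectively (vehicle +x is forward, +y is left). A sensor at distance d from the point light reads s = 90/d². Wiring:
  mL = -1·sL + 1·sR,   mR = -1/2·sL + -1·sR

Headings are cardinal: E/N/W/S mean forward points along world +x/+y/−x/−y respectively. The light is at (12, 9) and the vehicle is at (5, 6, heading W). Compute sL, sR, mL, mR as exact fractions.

10/13 10/9 40/117 -175/117

left sensor world pos  = (3, 3); dL² = 117
right sensor world pos = (3, 9); dR² = 81
sL = 90/117 = 10/13
sR = 90/81 = 10/9
mL = -1·sL + 1·sR = 40/117
mR = -1/2·sL + -1·sR = -175/117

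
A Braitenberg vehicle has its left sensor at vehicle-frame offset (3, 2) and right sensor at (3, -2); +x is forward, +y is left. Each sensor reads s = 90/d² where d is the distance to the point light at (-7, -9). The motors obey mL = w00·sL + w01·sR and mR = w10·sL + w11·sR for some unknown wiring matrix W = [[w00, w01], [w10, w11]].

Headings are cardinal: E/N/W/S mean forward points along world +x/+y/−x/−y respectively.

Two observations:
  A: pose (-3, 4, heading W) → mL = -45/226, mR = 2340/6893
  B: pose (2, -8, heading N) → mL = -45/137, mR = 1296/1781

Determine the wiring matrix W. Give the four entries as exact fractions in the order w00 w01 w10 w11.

obs A: pose=(-3,4,W) → sL=45/61, sR=45/113, mL=-45/226, mR=2340/6893
obs B: pose=(2,-8,N) → sL=18/13, sR=90/137, mL=-45/137, mR=1296/1781
sensor matrix S = [[45/61, 45/113], [18/13, 90/137]]; det S = -819720/12276433
solve [mL_A; mL_B] = S·[w00; w01] and [mR_A; mR_B] = S·[w10; w11]:
  w00 = 0, w01 = -1/2, w10 = 1, w11 = -1

0 -1/2 1 -1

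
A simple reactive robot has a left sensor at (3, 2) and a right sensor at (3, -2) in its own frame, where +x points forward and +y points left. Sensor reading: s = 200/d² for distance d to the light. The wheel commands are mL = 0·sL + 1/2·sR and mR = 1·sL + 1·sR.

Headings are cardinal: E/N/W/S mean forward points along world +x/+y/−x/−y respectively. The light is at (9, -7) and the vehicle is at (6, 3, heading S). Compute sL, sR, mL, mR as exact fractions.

left sensor world pos  = (8, 0); dL² = 50
right sensor world pos = (4, 0); dR² = 74
sL = 200/50 = 4
sR = 200/74 = 100/37
mL = 0·sL + 1/2·sR = 50/37
mR = 1·sL + 1·sR = 248/37

4 100/37 50/37 248/37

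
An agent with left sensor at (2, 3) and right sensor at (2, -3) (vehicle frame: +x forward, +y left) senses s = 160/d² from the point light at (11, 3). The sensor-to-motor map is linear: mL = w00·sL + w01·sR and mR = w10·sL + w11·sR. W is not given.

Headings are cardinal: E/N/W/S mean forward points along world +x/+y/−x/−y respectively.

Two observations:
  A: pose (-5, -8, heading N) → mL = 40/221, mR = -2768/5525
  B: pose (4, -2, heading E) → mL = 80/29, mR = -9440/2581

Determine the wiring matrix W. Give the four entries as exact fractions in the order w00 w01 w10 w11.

1/2 0 -1/2 -1/2

obs A: pose=(-5,-8,N) → sL=80/221, sR=16/25, mL=40/221, mR=-2768/5525
obs B: pose=(4,-2,E) → sL=160/29, sR=160/89, mL=80/29, mR=-9440/2581
sensor matrix S = [[80/221, 16/25], [160/29, 160/89]]; det S = -8214528/2852005
solve [mL_A; mL_B] = S·[w00; w01] and [mR_A; mR_B] = S·[w10; w11]:
  w00 = 1/2, w01 = 0, w10 = -1/2, w11 = -1/2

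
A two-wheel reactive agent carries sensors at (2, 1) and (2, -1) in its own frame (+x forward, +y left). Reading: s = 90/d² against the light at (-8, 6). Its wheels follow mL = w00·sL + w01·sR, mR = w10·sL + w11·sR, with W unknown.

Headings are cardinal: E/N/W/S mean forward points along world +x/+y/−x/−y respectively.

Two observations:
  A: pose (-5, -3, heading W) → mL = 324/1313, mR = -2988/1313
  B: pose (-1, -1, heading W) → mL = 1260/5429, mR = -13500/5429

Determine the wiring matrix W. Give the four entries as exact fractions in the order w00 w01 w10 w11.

obs A: pose=(-5,-3,W) → sL=90/101, sR=18/13, mL=324/1313, mR=-2988/1313
obs B: pose=(-1,-1,W) → sL=90/89, sR=90/61, mL=1260/5429, mR=-13500/5429
sensor matrix S = [[90/101, 18/13], [90/89, 90/61]]; det S = -609120/7128277
solve [mL_A; mL_B] = S·[w00; w01] and [mR_A; mR_B] = S·[w10; w11]:
  w00 = -1/2, w01 = 1/2, w10 = -1, w11 = -1

-1/2 1/2 -1 -1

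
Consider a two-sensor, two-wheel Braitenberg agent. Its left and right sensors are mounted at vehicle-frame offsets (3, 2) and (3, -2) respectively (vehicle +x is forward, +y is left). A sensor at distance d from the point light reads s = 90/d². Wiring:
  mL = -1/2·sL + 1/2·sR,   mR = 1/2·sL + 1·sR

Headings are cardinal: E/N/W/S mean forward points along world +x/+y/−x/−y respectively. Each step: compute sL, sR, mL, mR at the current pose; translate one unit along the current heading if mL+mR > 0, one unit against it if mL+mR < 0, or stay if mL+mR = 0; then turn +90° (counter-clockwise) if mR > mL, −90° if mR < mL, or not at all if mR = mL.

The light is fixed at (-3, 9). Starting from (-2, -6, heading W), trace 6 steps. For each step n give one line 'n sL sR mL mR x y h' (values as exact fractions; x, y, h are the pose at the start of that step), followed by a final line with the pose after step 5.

n=0: pose=(-2,-6,W); sL=90/293, sR=90/173; mL=5400/50689, mR=34155/50689; mL+mR=135/173 → advance +1; mR−mL=28755/50689 → turn +1·90°
n=1: pose=(-3,-6,S); sL=45/164, sR=45/164; mL=0, mR=135/328; mL+mR=135/328 → advance +1; mR−mL=135/328 → turn +1·90°
n=2: pose=(-3,-7,E); sL=18/41, sR=10/37; mL=-128/1517, mR=743/1517; mL+mR=15/37 → advance +1; mR−mL=871/1517 → turn +1·90°
n=3: pose=(-2,-7,N); sL=9/17, sR=45/89; mL=-18/1513, mR=2331/3026; mL+mR=135/178 → advance +1; mR−mL=2367/3026 → turn +1·90°
n=4: pose=(-2,-6,W); sL=90/293, sR=90/173; mL=5400/50689, mR=34155/50689; mL+mR=135/173 → advance +1; mR−mL=28755/50689 → turn +1·90°
n=5: pose=(-3,-6,S); sL=45/164, sR=45/164; mL=0, mR=135/328; mL+mR=135/328 → advance +1; mR−mL=135/328 → turn +1·90°

0 90/293 90/173 5400/50689 34155/50689 -2 -6 W
1 45/164 45/164 0 135/328 -3 -6 S
2 18/41 10/37 -128/1517 743/1517 -3 -7 E
3 9/17 45/89 -18/1513 2331/3026 -2 -7 N
4 90/293 90/173 5400/50689 34155/50689 -2 -6 W
5 45/164 45/164 0 135/328 -3 -6 S
final -3 -7 E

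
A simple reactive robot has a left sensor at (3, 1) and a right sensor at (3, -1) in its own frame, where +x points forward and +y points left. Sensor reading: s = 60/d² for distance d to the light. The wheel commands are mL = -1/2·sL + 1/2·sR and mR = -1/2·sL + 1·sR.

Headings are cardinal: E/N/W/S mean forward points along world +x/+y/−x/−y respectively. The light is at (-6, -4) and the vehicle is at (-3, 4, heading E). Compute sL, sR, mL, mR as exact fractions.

left sensor world pos  = (0, 5); dL² = 117
right sensor world pos = (0, 3); dR² = 85
sL = 60/117 = 20/39
sR = 60/85 = 12/17
mL = -1/2·sL + 1/2·sR = 64/663
mR = -1/2·sL + 1·sR = 298/663

20/39 12/17 64/663 298/663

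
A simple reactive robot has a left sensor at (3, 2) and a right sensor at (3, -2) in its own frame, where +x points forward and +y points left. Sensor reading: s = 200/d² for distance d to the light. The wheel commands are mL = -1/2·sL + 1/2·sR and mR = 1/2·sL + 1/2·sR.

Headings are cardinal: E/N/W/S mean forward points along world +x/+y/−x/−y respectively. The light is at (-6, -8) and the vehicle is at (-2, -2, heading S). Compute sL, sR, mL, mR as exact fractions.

40/9 200/13 640/117 1160/117

left sensor world pos  = (0, -5); dL² = 45
right sensor world pos = (-4, -5); dR² = 13
sL = 200/45 = 40/9
sR = 200/13 = 200/13
mL = -1/2·sL + 1/2·sR = 640/117
mR = 1/2·sL + 1/2·sR = 1160/117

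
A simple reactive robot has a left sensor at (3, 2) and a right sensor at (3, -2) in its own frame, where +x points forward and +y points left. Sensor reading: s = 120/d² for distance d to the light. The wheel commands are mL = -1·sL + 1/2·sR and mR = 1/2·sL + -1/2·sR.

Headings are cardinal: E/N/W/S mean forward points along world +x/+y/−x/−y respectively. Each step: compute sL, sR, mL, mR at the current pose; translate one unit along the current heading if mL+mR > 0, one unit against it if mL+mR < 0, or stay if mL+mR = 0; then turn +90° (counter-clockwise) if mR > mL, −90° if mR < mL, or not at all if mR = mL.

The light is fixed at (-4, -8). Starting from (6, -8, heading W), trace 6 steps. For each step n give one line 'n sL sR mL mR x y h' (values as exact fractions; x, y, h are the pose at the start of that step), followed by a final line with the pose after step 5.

n=0: pose=(6,-8,W); sL=120/53, sR=120/53; mL=-60/53, mR=0; mL+mR=-60/53 → advance -1; mR−mL=60/53 → turn +1·90°
n=1: pose=(7,-8,S); sL=60/89, sR=4/3; mL=-2/267, mR=-88/267; mL+mR=-30/89 → advance -1; mR−mL=-86/267 → turn -1·90°
n=2: pose=(7,-7,W); sL=24/13, sR=120/73; mL=-972/949, mR=96/949; mL+mR=-12/13 → advance -1; mR−mL=1068/949 → turn +1·90°
n=3: pose=(8,-7,S); sL=3/5, sR=15/13; mL=-3/130, mR=-18/65; mL+mR=-3/10 → advance -1; mR−mL=-33/130 → turn -1·90°
n=4: pose=(8,-6,W); sL=40/27, sR=120/97; mL=-2260/2619, mR=320/2619; mL+mR=-20/27 → advance -1; mR−mL=860/873 → turn +1·90°
n=5: pose=(9,-6,S); sL=60/113, sR=60/61; mL=-270/6893, mR=-1560/6893; mL+mR=-30/113 → advance -1; mR−mL=-1290/6893 → turn -1·90°

0 120/53 120/53 -60/53 0 6 -8 W
1 60/89 4/3 -2/267 -88/267 7 -8 S
2 24/13 120/73 -972/949 96/949 7 -7 W
3 3/5 15/13 -3/130 -18/65 8 -7 S
4 40/27 120/97 -2260/2619 320/2619 8 -6 W
5 60/113 60/61 -270/6893 -1560/6893 9 -6 S
final 9 -5 W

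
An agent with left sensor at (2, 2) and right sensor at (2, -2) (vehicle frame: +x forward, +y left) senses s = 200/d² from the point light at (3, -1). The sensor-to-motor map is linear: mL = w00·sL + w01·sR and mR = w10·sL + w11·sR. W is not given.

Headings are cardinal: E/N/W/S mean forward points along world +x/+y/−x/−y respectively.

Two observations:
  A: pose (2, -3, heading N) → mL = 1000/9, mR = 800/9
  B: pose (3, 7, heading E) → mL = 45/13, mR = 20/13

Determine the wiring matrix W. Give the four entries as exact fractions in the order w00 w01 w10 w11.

obs A: pose=(2,-3,N) → sL=200/9, sR=200, mL=1000/9, mR=800/9
obs B: pose=(3,7,E) → sL=25/13, sR=5, mL=45/13, mR=20/13
sensor matrix S = [[200/9, 200], [25/13, 5]]; det S = -32000/117
solve [mL_A; mL_B] = S·[w00; w01] and [mR_A; mR_B] = S·[w10; w11]:
  w00 = 1/2, w01 = 1/2, w10 = -1/2, w11 = 1/2

1/2 1/2 -1/2 1/2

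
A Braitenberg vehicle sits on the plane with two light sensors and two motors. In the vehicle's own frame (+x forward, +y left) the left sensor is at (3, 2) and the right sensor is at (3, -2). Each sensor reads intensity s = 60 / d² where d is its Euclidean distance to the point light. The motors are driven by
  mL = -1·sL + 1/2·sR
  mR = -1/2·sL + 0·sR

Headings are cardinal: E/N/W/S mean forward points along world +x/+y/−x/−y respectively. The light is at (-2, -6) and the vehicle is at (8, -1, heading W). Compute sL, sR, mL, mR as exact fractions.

30/29 30/49 -1035/1421 -15/29

left sensor world pos  = (5, -3); dL² = 58
right sensor world pos = (5, 1); dR² = 98
sL = 60/58 = 30/29
sR = 60/98 = 30/49
mL = -1·sL + 1/2·sR = -1035/1421
mR = -1/2·sL + 0·sR = -15/29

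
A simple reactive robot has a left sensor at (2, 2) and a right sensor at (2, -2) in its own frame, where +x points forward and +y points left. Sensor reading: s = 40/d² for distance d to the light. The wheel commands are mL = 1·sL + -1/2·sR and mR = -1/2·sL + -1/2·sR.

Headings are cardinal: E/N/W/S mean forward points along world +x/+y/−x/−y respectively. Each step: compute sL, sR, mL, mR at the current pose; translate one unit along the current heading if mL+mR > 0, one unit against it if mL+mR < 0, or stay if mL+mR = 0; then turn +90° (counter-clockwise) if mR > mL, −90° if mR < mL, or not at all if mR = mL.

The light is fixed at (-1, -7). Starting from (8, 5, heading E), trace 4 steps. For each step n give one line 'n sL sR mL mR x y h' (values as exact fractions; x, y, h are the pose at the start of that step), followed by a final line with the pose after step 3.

n=0: pose=(8,5,E); sL=40/317, sR=40/221; mL=2500/70057, mR=-10760/70057; mL+mR=-8260/70057 → advance -1; mR−mL=-60/317 → turn -1·90°
n=1: pose=(7,5,S); sL=1/5, sR=5/17; mL=9/170, mR=-21/85; mL+mR=-33/170 → advance -1; mR−mL=-3/10 → turn -1·90°
n=2: pose=(7,6,W); sL=40/157, sR=40/261; mL=7300/40977, mR=-8360/40977; mL+mR=-1060/40977 → advance -1; mR−mL=-60/157 → turn -1·90°
n=3: pose=(8,6,N); sL=20/137, sR=20/173; mL=2090/23701, mR=-3100/23701; mL+mR=-1010/23701 → advance -1; mR−mL=-30/137 → turn -1·90°

0 40/317 40/221 2500/70057 -10760/70057 8 5 E
1 1/5 5/17 9/170 -21/85 7 5 S
2 40/157 40/261 7300/40977 -8360/40977 7 6 W
3 20/137 20/173 2090/23701 -3100/23701 8 6 N
final 8 5 E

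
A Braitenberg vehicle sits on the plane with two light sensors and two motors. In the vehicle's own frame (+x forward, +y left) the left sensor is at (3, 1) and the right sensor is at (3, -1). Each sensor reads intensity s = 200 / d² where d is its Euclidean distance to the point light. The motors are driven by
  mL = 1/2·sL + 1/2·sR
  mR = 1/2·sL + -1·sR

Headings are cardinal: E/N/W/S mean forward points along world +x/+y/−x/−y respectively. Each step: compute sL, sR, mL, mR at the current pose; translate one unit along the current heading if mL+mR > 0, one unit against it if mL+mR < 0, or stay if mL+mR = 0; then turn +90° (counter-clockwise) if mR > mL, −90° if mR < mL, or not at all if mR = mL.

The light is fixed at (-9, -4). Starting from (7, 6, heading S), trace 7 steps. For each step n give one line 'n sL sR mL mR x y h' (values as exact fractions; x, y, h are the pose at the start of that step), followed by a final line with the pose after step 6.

0 100/169 100/137 15300/23153 -10050/23153 7 6 S
1 200/233 200/269 50200/62677 -19700/62677 7 5 W
2 10/17 1/2 37/68 -7/34 6 5 N
3 40/89 40/81 3400/7209 -1940/7209 6 6 E
4 100/169 100/137 15300/23153 -10050/23153 7 6 S
5 200/233 200/269 50200/62677 -19700/62677 7 5 W
6 10/17 1/2 37/68 -7/34 6 5 N
final 6 6 E

n=0: pose=(7,6,S); sL=100/169, sR=100/137; mL=15300/23153, mR=-10050/23153; mL+mR=5250/23153 → advance +1; mR−mL=-150/137 → turn -1·90°
n=1: pose=(7,5,W); sL=200/233, sR=200/269; mL=50200/62677, mR=-19700/62677; mL+mR=30500/62677 → advance +1; mR−mL=-300/269 → turn -1·90°
n=2: pose=(6,5,N); sL=10/17, sR=1/2; mL=37/68, mR=-7/34; mL+mR=23/68 → advance +1; mR−mL=-3/4 → turn -1·90°
n=3: pose=(6,6,E); sL=40/89, sR=40/81; mL=3400/7209, mR=-1940/7209; mL+mR=1460/7209 → advance +1; mR−mL=-20/27 → turn -1·90°
n=4: pose=(7,6,S); sL=100/169, sR=100/137; mL=15300/23153, mR=-10050/23153; mL+mR=5250/23153 → advance +1; mR−mL=-150/137 → turn -1·90°
n=5: pose=(7,5,W); sL=200/233, sR=200/269; mL=50200/62677, mR=-19700/62677; mL+mR=30500/62677 → advance +1; mR−mL=-300/269 → turn -1·90°
n=6: pose=(6,5,N); sL=10/17, sR=1/2; mL=37/68, mR=-7/34; mL+mR=23/68 → advance +1; mR−mL=-3/4 → turn -1·90°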